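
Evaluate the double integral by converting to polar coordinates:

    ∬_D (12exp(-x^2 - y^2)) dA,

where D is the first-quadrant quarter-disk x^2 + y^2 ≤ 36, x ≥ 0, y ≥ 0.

The region D is 0 ≤ r ≤ 6, 0 ≤ θ ≤ π/2 in polar coordinates, where x = r cos(θ), y = r sin(θ), and dA = r dr dθ.

Under the substitution, the integrand becomes 12exp(-r^2), so

    ∬_D (12exp(-x^2 - y^2)) dA = ∫_{0}^{π/2} ∫_{0}^{6} (12exp(-r^2)) · r dr dθ.

Inner integral (in r): ∫_{0}^{6} (12exp(-r^2)) · r dr = 6 - 6exp(-36).

Outer integral (in θ): ∫_{0}^{π/2} (6 - 6exp(-36)) dθ = -3π exp(-36) + 3π.

Therefore ∬_D (12exp(-x^2 - y^2)) dA = -3π exp(-36) + 3π.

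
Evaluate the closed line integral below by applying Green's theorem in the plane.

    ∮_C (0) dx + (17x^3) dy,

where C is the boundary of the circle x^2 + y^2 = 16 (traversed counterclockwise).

Green's theorem converts the closed line integral into a double integral over the enclosed region D:

    ∮_C P dx + Q dy = ∬_D (∂Q/∂x - ∂P/∂y) dA.

Here P = 0, Q = 17x^3, so

    ∂Q/∂x = 51x^2,    ∂P/∂y = 0,
    ∂Q/∂x - ∂P/∂y = 51x^2.

D is the region x^2 + y^2 ≤ 16. Evaluating the double integral:

In polar coordinates (x = r cos θ, y = r sin θ, dA = r dr dθ) the integrand becomes 51r^2cos(θ)^2, so

    ∬_D (51x^2) dA = ∫_0^{2π} ∫_0^{4} (51r^2cos(θ)^2) · r dr dθ.

Inner (r from 0 to 4): 3264cos(θ)^2.
Outer (θ from 0 to 2π): 3264π.

Therefore ∮_C P dx + Q dy = 3264π.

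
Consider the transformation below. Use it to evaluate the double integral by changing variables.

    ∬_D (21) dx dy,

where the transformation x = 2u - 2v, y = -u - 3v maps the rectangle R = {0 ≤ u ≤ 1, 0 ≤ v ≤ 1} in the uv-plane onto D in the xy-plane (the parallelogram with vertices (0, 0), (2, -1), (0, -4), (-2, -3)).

Compute the Jacobian determinant of (x, y) with respect to (u, v):

    ∂(x,y)/∂(u,v) = | 2  -2 | = (2)(-3) - (-2)(-1) = -8.
                   | -1  -3 |

Its absolute value is |J| = 8 (the area scaling factor).

Substituting x = 2u - 2v, y = -u - 3v into the integrand,

    21 → 21,

so the integral becomes

    ∬_R (21) · |J| du dv = ∫_0^1 ∫_0^1 (168) dv du.

Inner (v): 168.
Outer (u): 168.

Therefore ∬_D (21) dx dy = 168.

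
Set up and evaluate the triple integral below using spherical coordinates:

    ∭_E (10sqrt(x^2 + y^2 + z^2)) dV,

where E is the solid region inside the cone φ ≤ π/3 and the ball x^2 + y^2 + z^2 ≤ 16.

In spherical coordinates, x = ρ sin(φ) cos(θ), y = ρ sin(φ) sin(θ), z = ρ cos(φ), and dV = ρ^2 sin(φ) dρ dφ dθ.

The integrand becomes 10ρ, so

    ∭_E (10sqrt(x^2 + y^2 + z^2)) dV = ∫_{0}^{2π} ∫_{0}^{π/3} ∫_{0}^{4} (10ρ) · ρ^2 sin(φ) dρ dφ dθ.

Inner (ρ): 640sin(φ).
Middle (φ): 320.
Outer (θ): 640π.

Therefore the triple integral equals 640π.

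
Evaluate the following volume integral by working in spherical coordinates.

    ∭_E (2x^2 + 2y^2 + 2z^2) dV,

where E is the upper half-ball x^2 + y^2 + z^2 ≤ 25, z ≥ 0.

In spherical coordinates, x = ρ sin(φ) cos(θ), y = ρ sin(φ) sin(θ), z = ρ cos(φ), and dV = ρ^2 sin(φ) dρ dφ dθ.

The integrand becomes 2ρ^2, so

    ∭_E (2x^2 + 2y^2 + 2z^2) dV = ∫_{0}^{2π} ∫_{0}^{π/2} ∫_{0}^{5} (2ρ^2) · ρ^2 sin(φ) dρ dφ dθ.

Inner (ρ): 1250sin(φ).
Middle (φ): 1250.
Outer (θ): 2500π.

Therefore the triple integral equals 2500π.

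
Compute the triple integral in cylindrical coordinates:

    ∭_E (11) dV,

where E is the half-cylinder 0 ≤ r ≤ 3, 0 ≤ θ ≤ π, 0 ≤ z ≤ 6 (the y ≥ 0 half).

In cylindrical coordinates, x = r cos(θ), y = r sin(θ), z = z, and dV = r dr dθ dz.

The integrand becomes 11, so

    ∭_E (11) dV = ∫_{0}^{π} ∫_{0}^{3} ∫_{0}^{6} (11) · r dz dr dθ.

Inner (z): 66r.
Middle (r from 0 to 3): 297.
Outer (θ): 297π.

Therefore the triple integral equals 297π.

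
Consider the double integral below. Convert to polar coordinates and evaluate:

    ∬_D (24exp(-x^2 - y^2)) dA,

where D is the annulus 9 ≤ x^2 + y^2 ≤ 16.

The region D is 3 ≤ r ≤ 4, 0 ≤ θ ≤ 2π in polar coordinates, where x = r cos(θ), y = r sin(θ), and dA = r dr dθ.

Under the substitution, the integrand becomes 24exp(-r^2), so

    ∬_D (24exp(-x^2 - y^2)) dA = ∫_{0}^{2π} ∫_{3}^{4} (24exp(-r^2)) · r dr dθ.

Inner integral (in r): ∫_{3}^{4} (24exp(-r^2)) · r dr = -(12 - 12exp(7))exp(-16).

Outer integral (in θ): ∫_{0}^{2π} (-(12 - 12exp(7))exp(-16)) dθ = -24π (1 - exp(7))exp(-16).

Therefore ∬_D (24exp(-x^2 - y^2)) dA = -24π (1 - exp(7))exp(-16).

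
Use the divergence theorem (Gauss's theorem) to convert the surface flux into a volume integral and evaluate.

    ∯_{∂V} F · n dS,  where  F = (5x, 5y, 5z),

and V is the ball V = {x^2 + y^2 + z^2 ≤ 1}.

By the divergence theorem,

    ∯_{∂V} F · n dS = ∭_V (∇ · F) dV.

Compute the divergence:
    ∇ · F = ∂F_x/∂x + ∂F_y/∂y + ∂F_z/∂z = 5 + 5 + 5 = 15.

In spherical coordinates, x = ρ sin(φ) cos(θ), y = ρ sin(φ) sin(θ), z = ρ cos(φ), dV = ρ^2 sin(φ) dρ dφ dθ, with 0 ≤ ρ ≤ 1, 0 ≤ φ ≤ π, 0 ≤ θ ≤ 2π.

The integrand, after substitution and multiplying by the volume element, becomes (15) · ρ^2 sin(φ), so

    ∭_V (∇·F) dV = ∫_0^{2π} ∫_0^{π} ∫_0^{1} (15) · ρ^2 sin(φ) dρ dφ dθ.

Inner (ρ from 0 to 1): 5sin(φ).
Middle (φ from 0 to π): 10.
Outer (θ from 0 to 2π): 20π.

Therefore ∯_{∂V} F · n dS = 20π.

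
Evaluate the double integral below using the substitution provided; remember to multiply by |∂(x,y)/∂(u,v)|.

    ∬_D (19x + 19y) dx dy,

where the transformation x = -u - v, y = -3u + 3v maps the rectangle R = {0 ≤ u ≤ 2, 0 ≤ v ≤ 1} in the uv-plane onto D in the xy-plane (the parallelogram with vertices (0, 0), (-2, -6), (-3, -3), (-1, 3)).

Compute the Jacobian determinant of (x, y) with respect to (u, v):

    ∂(x,y)/∂(u,v) = | -1  -1 | = (-1)(3) - (-1)(-3) = -6.
                   | -3  3 |

Its absolute value is |J| = 6 (the area scaling factor).

Substituting x = -u - v, y = -3u + 3v into the integrand,

    19x + 19y → -76u + 38v,

so the integral becomes

    ∬_R (-76u + 38v) · |J| du dv = ∫_0^2 ∫_0^1 (-456u + 228v) dv du.

Inner (v): 114 - 456u.
Outer (u): -684.

Therefore ∬_D (19x + 19y) dx dy = -684.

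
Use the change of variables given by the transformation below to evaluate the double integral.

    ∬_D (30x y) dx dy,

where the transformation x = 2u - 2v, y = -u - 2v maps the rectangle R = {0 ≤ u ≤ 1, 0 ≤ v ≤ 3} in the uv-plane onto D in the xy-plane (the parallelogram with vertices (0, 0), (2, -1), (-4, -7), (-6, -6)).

Compute the Jacobian determinant of (x, y) with respect to (u, v):

    ∂(x,y)/∂(u,v) = | 2  -2 | = (2)(-2) - (-2)(-1) = -6.
                   | -1  -2 |

Its absolute value is |J| = 6 (the area scaling factor).

Substituting x = 2u - 2v, y = -u - 2v into the integrand,

    30x y → -60u^2 - 60u v + 120v^2,

so the integral becomes

    ∬_R (-60u^2 - 60u v + 120v^2) · |J| du dv = ∫_0^1 ∫_0^3 (-360u^2 - 360u v + 720v^2) dv du.

Inner (v): -1080u^2 - 1620u + 6480.
Outer (u): 5310.

Therefore ∬_D (30x y) dx dy = 5310.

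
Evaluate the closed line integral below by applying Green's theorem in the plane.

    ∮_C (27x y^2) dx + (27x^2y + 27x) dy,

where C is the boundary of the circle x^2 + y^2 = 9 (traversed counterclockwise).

Green's theorem converts the closed line integral into a double integral over the enclosed region D:

    ∮_C P dx + Q dy = ∬_D (∂Q/∂x - ∂P/∂y) dA.

Here P = 27x y^2, Q = 27x^2y + 27x, so

    ∂Q/∂x = 54x y + 27,    ∂P/∂y = 54x y,
    ∂Q/∂x - ∂P/∂y = 27.

D is the region x^2 + y^2 ≤ 9. Evaluating the double integral:

In polar coordinates (x = r cos θ, y = r sin θ, dA = r dr dθ) the integrand becomes 27, so

    ∬_D (27) dA = ∫_0^{2π} ∫_0^{3} (27) · r dr dθ.

Inner (r from 0 to 3): 243/2.
Outer (θ from 0 to 2π): 243π.

Therefore ∮_C P dx + Q dy = 243π.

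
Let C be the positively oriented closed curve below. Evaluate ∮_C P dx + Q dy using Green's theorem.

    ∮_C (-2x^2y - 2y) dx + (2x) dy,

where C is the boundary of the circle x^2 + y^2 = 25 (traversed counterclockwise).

Green's theorem converts the closed line integral into a double integral over the enclosed region D:

    ∮_C P dx + Q dy = ∬_D (∂Q/∂x - ∂P/∂y) dA.

Here P = -2x^2y - 2y, Q = 2x, so

    ∂Q/∂x = 2,    ∂P/∂y = -2x^2 - 2,
    ∂Q/∂x - ∂P/∂y = 2x^2 + 4.

D is the region x^2 + y^2 ≤ 25. Evaluating the double integral:

In polar coordinates (x = r cos θ, y = r sin θ, dA = r dr dθ) the integrand becomes 2r^2cos(θ)^2 + 4, so

    ∬_D (2x^2 + 4) dA = ∫_0^{2π} ∫_0^{5} (2r^2cos(θ)^2 + 4) · r dr dθ.

Inner (r from 0 to 5): 625cos(θ)^2/2 + 50.
Outer (θ from 0 to 2π): 825π/2.

Therefore ∮_C P dx + Q dy = 825π/2.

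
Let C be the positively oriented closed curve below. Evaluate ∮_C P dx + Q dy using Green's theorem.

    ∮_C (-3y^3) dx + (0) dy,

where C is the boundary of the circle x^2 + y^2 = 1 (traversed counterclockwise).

Green's theorem converts the closed line integral into a double integral over the enclosed region D:

    ∮_C P dx + Q dy = ∬_D (∂Q/∂x - ∂P/∂y) dA.

Here P = -3y^3, Q = 0, so

    ∂Q/∂x = 0,    ∂P/∂y = -9y^2,
    ∂Q/∂x - ∂P/∂y = 9y^2.

D is the region x^2 + y^2 ≤ 1. Evaluating the double integral:

In polar coordinates (x = r cos θ, y = r sin θ, dA = r dr dθ) the integrand becomes 9r^2sin(θ)^2, so

    ∬_D (9y^2) dA = ∫_0^{2π} ∫_0^{1} (9r^2sin(θ)^2) · r dr dθ.

Inner (r from 0 to 1): 9sin(θ)^2/4.
Outer (θ from 0 to 2π): 9π/4.

Therefore ∮_C P dx + Q dy = 9π/4.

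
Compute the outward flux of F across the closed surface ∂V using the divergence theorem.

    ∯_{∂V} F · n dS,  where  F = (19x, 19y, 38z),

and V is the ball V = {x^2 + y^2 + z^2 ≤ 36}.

By the divergence theorem,

    ∯_{∂V} F · n dS = ∭_V (∇ · F) dV.

Compute the divergence:
    ∇ · F = ∂F_x/∂x + ∂F_y/∂y + ∂F_z/∂z = 19 + 19 + 38 = 76.

In spherical coordinates, x = ρ sin(φ) cos(θ), y = ρ sin(φ) sin(θ), z = ρ cos(φ), dV = ρ^2 sin(φ) dρ dφ dθ, with 0 ≤ ρ ≤ 6, 0 ≤ φ ≤ π, 0 ≤ θ ≤ 2π.

The integrand, after substitution and multiplying by the volume element, becomes (76) · ρ^2 sin(φ), so

    ∭_V (∇·F) dV = ∫_0^{2π} ∫_0^{π} ∫_0^{6} (76) · ρ^2 sin(φ) dρ dφ dθ.

Inner (ρ from 0 to 6): 5472sin(φ).
Middle (φ from 0 to π): 10944.
Outer (θ from 0 to 2π): 21888π.

Therefore ∯_{∂V} F · n dS = 21888π.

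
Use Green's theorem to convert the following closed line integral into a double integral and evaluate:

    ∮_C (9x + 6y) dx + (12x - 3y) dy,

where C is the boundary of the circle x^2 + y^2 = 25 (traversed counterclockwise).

Green's theorem converts the closed line integral into a double integral over the enclosed region D:

    ∮_C P dx + Q dy = ∬_D (∂Q/∂x - ∂P/∂y) dA.

Here P = 9x + 6y, Q = 12x - 3y, so

    ∂Q/∂x = 12,    ∂P/∂y = 6,
    ∂Q/∂x - ∂P/∂y = 6.

D is the region x^2 + y^2 ≤ 25. Evaluating the double integral:

In polar coordinates (x = r cos θ, y = r sin θ, dA = r dr dθ) the integrand becomes 6, so

    ∬_D (6) dA = ∫_0^{2π} ∫_0^{5} (6) · r dr dθ.

Inner (r from 0 to 5): 75.
Outer (θ from 0 to 2π): 150π.

Therefore ∮_C P dx + Q dy = 150π.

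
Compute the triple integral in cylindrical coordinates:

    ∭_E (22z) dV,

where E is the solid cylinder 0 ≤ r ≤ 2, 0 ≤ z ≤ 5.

In cylindrical coordinates, x = r cos(θ), y = r sin(θ), z = z, and dV = r dr dθ dz.

The integrand becomes 22z, so

    ∭_E (22z) dV = ∫_{0}^{2π} ∫_{0}^{2} ∫_{0}^{5} (22z) · r dz dr dθ.

Inner (z): 275r.
Middle (r from 0 to 2): 550.
Outer (θ): 1100π.

Therefore the triple integral equals 1100π.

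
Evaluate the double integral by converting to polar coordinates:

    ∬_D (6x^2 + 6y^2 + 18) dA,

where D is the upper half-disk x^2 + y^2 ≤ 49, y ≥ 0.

The region D is 0 ≤ r ≤ 7, 0 ≤ θ ≤ π in polar coordinates, where x = r cos(θ), y = r sin(θ), and dA = r dr dθ.

Under the substitution, the integrand becomes 6r^2 + 18, so

    ∬_D (6x^2 + 6y^2 + 18) dA = ∫_{0}^{π} ∫_{0}^{7} (6r^2 + 18) · r dr dθ.

Inner integral (in r): ∫_{0}^{7} (6r^2 + 18) · r dr = 8085/2.

Outer integral (in θ): ∫_{0}^{π} (8085/2) dθ = 8085π/2.

Therefore ∬_D (6x^2 + 6y^2 + 18) dA = 8085π/2.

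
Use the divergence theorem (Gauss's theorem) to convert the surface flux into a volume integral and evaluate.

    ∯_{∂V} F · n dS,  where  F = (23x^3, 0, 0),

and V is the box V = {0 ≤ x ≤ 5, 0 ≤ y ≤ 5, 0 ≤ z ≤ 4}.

By the divergence theorem,

    ∯_{∂V} F · n dS = ∭_V (∇ · F) dV.

Compute the divergence:
    ∇ · F = ∂F_x/∂x + ∂F_y/∂y + ∂F_z/∂z = 69x^2 + 0 + 0 = 69x^2.

V is a rectangular box, so dV = dx dy dz with 0 ≤ x ≤ 5, 0 ≤ y ≤ 5, 0 ≤ z ≤ 4.

Integrate (69x^2) over V as an iterated integral:

    ∭_V (∇·F) dV = ∫_0^{5} ∫_0^{5} ∫_0^{4} (69x^2) dz dy dx.

Inner (z from 0 to 4): 276x^2.
Middle (y from 0 to 5): 1380x^2.
Outer (x from 0 to 5): 57500.

Therefore ∯_{∂V} F · n dS = 57500.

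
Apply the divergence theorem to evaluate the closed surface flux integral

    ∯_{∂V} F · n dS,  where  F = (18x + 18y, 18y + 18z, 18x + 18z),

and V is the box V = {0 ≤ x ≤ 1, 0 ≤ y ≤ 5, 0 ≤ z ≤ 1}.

By the divergence theorem,

    ∯_{∂V} F · n dS = ∭_V (∇ · F) dV.

Compute the divergence:
    ∇ · F = ∂F_x/∂x + ∂F_y/∂y + ∂F_z/∂z = 18 + 18 + 18 = 54.

V is a rectangular box, so dV = dx dy dz with 0 ≤ x ≤ 1, 0 ≤ y ≤ 5, 0 ≤ z ≤ 1.

Integrate (54) over V as an iterated integral:

    ∭_V (∇·F) dV = ∫_0^{1} ∫_0^{5} ∫_0^{1} (54) dz dy dx.

Inner (z from 0 to 1): 54.
Middle (y from 0 to 5): 270.
Outer (x from 0 to 1): 270.

Therefore ∯_{∂V} F · n dS = 270.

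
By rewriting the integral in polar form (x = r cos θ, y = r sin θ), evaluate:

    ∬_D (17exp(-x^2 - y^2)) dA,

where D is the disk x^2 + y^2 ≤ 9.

The region D is 0 ≤ r ≤ 3, 0 ≤ θ ≤ 2π in polar coordinates, where x = r cos(θ), y = r sin(θ), and dA = r dr dθ.

Under the substitution, the integrand becomes 17exp(-r^2), so

    ∬_D (17exp(-x^2 - y^2)) dA = ∫_{0}^{2π} ∫_{0}^{3} (17exp(-r^2)) · r dr dθ.

Inner integral (in r): ∫_{0}^{3} (17exp(-r^2)) · r dr = 17/2 - 17exp(-9)/2.

Outer integral (in θ): ∫_{0}^{2π} (17/2 - 17exp(-9)/2) dθ = -17π exp(-9) + 17π.

Therefore ∬_D (17exp(-x^2 - y^2)) dA = -17π exp(-9) + 17π.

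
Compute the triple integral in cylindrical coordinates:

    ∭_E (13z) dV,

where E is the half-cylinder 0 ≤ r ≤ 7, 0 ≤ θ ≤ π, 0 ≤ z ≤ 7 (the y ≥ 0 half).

In cylindrical coordinates, x = r cos(θ), y = r sin(θ), z = z, and dV = r dr dθ dz.

The integrand becomes 13z, so

    ∭_E (13z) dV = ∫_{0}^{π} ∫_{0}^{7} ∫_{0}^{7} (13z) · r dz dr dθ.

Inner (z): 637r/2.
Middle (r from 0 to 7): 31213/4.
Outer (θ): 31213π/4.

Therefore the triple integral equals 31213π/4.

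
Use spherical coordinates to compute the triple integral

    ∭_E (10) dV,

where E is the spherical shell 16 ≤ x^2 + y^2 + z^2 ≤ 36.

In spherical coordinates, x = ρ sin(φ) cos(θ), y = ρ sin(φ) sin(θ), z = ρ cos(φ), and dV = ρ^2 sin(φ) dρ dφ dθ.

The integrand becomes 10, so

    ∭_E (10) dV = ∫_{0}^{2π} ∫_{0}^{π} ∫_{4}^{6} (10) · ρ^2 sin(φ) dρ dφ dθ.

Inner (ρ): 1520sin(φ)/3.
Middle (φ): 3040/3.
Outer (θ): 6080π/3.

Therefore the triple integral equals 6080π/3.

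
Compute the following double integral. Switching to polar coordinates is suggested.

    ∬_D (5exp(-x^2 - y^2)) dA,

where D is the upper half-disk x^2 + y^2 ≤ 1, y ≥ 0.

The region D is 0 ≤ r ≤ 1, 0 ≤ θ ≤ π in polar coordinates, where x = r cos(θ), y = r sin(θ), and dA = r dr dθ.

Under the substitution, the integrand becomes 5exp(-r^2), so

    ∬_D (5exp(-x^2 - y^2)) dA = ∫_{0}^{π} ∫_{0}^{1} (5exp(-r^2)) · r dr dθ.

Inner integral (in r): ∫_{0}^{1} (5exp(-r^2)) · r dr = 5/2 - 5exp(-1)/2.

Outer integral (in θ): ∫_{0}^{π} (5/2 - 5exp(-1)/2) dθ = -5π (1 - e)exp(-1)/2.

Therefore ∬_D (5exp(-x^2 - y^2)) dA = -5π (1 - e)exp(-1)/2.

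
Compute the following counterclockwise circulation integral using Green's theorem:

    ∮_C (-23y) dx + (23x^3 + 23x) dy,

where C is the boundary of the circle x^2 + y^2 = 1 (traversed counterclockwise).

Green's theorem converts the closed line integral into a double integral over the enclosed region D:

    ∮_C P dx + Q dy = ∬_D (∂Q/∂x - ∂P/∂y) dA.

Here P = -23y, Q = 23x^3 + 23x, so

    ∂Q/∂x = 69x^2 + 23,    ∂P/∂y = -23,
    ∂Q/∂x - ∂P/∂y = 69x^2 + 46.

D is the region x^2 + y^2 ≤ 1. Evaluating the double integral:

In polar coordinates (x = r cos θ, y = r sin θ, dA = r dr dθ) the integrand becomes 69r^2cos(θ)^2 + 46, so

    ∬_D (69x^2 + 46) dA = ∫_0^{2π} ∫_0^{1} (69r^2cos(θ)^2 + 46) · r dr dθ.

Inner (r from 0 to 1): 69cos(θ)^2/4 + 23.
Outer (θ from 0 to 2π): 253π/4.

Therefore ∮_C P dx + Q dy = 253π/4.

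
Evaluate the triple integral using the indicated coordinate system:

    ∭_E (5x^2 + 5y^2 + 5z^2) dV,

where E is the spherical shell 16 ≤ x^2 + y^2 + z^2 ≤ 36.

In spherical coordinates, x = ρ sin(φ) cos(θ), y = ρ sin(φ) sin(θ), z = ρ cos(φ), and dV = ρ^2 sin(φ) dρ dφ dθ.

The integrand becomes 5ρ^2, so

    ∭_E (5x^2 + 5y^2 + 5z^2) dV = ∫_{0}^{2π} ∫_{0}^{π} ∫_{4}^{6} (5ρ^2) · ρ^2 sin(φ) dρ dφ dθ.

Inner (ρ): 6752sin(φ).
Middle (φ): 13504.
Outer (θ): 27008π.

Therefore the triple integral equals 27008π.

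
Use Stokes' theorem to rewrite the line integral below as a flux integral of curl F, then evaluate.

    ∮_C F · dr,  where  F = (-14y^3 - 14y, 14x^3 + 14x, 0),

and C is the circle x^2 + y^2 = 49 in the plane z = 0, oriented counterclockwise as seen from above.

Let S be the flat disk x^2 + y^2 ≤ 49 in the plane z = 0, with upward unit normal n̂ = ẑ. By Stokes' theorem,

    ∮_C F · dr = ∬_S (∇ × F) · n̂ dS = ∬_D (curl F)_z dA,

where D is the disk x^2 + y^2 ≤ 49.

Compute the curl of F = (-14y^3 - 14y, 14x^3 + 14x, 0):
    (∇ × F)_x = ∂F_z/∂y - ∂F_y/∂z = 0,
    (∇ × F)_y = ∂F_x/∂z - ∂F_z/∂x = 0,
    (∇ × F)_z = ∂F_y/∂x - ∂F_x/∂y = 42x^2 + 42y^2 + 28.

On z = 0, (curl F)_z = 42x^2 + 42y^2 + 28.

Convert to polar (x = r cos θ, y = r sin θ, dA = r dr dθ); the integrand becomes 42r^2 + 28, so

    ∬_D (curl F)_z dA = ∫_0^{2π} ∫_0^{7} (42r^2 + 28) · r dr dθ.

Inner (r from 0 to 7): 51793/2.
Outer (θ from 0 to 2π): 51793π.

Therefore ∮_C F · dr = 51793π.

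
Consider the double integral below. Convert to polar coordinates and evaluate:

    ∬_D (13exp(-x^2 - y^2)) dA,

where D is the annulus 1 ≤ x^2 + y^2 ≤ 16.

The region D is 1 ≤ r ≤ 4, 0 ≤ θ ≤ 2π in polar coordinates, where x = r cos(θ), y = r sin(θ), and dA = r dr dθ.

Under the substitution, the integrand becomes 13exp(-r^2), so

    ∬_D (13exp(-x^2 - y^2)) dA = ∫_{0}^{2π} ∫_{1}^{4} (13exp(-r^2)) · r dr dθ.

Inner integral (in r): ∫_{1}^{4} (13exp(-r^2)) · r dr = -(13 - 13exp(15))exp(-16)/2.

Outer integral (in θ): ∫_{0}^{2π} (-(13 - 13exp(15))exp(-16)/2) dθ = -13π (1 - exp(15))exp(-16).

Therefore ∬_D (13exp(-x^2 - y^2)) dA = -13π (1 - exp(15))exp(-16).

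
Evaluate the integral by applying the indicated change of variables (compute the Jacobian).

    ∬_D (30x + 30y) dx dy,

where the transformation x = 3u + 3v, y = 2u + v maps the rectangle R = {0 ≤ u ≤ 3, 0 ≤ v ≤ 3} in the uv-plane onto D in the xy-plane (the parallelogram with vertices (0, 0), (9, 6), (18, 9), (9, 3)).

Compute the Jacobian determinant of (x, y) with respect to (u, v):

    ∂(x,y)/∂(u,v) = | 3  3 | = (3)(1) - (3)(2) = -3.
                   | 2  1 |

Its absolute value is |J| = 3 (the area scaling factor).

Substituting x = 3u + 3v, y = 2u + v into the integrand,

    30x + 30y → 150u + 120v,

so the integral becomes

    ∬_R (150u + 120v) · |J| du dv = ∫_0^3 ∫_0^3 (450u + 360v) dv du.

Inner (v): 1350u + 1620.
Outer (u): 10935.

Therefore ∬_D (30x + 30y) dx dy = 10935.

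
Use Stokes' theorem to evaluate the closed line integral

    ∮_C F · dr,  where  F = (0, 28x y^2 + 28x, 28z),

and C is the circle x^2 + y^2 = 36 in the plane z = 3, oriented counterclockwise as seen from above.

Let S be the flat disk x^2 + y^2 ≤ 36 in the plane z = 3, with upward unit normal n̂ = ẑ. By Stokes' theorem,

    ∮_C F · dr = ∬_S (∇ × F) · n̂ dS = ∬_D (curl F)_z dA,

where D is the disk x^2 + y^2 ≤ 36.

Compute the curl of F = (0, 28x y^2 + 28x, 28z):
    (∇ × F)_x = ∂F_z/∂y - ∂F_y/∂z = 0,
    (∇ × F)_y = ∂F_x/∂z - ∂F_z/∂x = 0,
    (∇ × F)_z = ∂F_y/∂x - ∂F_x/∂y = 28y^2 + 28.

On z = 3, (curl F)_z = 28y^2 + 28.

Convert to polar (x = r cos θ, y = r sin θ, dA = r dr dθ); the integrand becomes 28r^2sin(θ)^2 + 28, so

    ∬_D (curl F)_z dA = ∫_0^{2π} ∫_0^{6} (28r^2sin(θ)^2 + 28) · r dr dθ.

Inner (r from 0 to 6): 9072sin(θ)^2 + 504.
Outer (θ from 0 to 2π): 10080π.

Therefore ∮_C F · dr = 10080π.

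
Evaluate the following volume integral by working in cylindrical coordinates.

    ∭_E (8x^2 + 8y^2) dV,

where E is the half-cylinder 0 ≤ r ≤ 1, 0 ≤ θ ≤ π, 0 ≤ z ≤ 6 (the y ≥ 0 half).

In cylindrical coordinates, x = r cos(θ), y = r sin(θ), z = z, and dV = r dr dθ dz.

The integrand becomes 8r^2, so

    ∭_E (8x^2 + 8y^2) dV = ∫_{0}^{π} ∫_{0}^{1} ∫_{0}^{6} (8r^2) · r dz dr dθ.

Inner (z): 48r^3.
Middle (r from 0 to 1): 12.
Outer (θ): 12π.

Therefore the triple integral equals 12π.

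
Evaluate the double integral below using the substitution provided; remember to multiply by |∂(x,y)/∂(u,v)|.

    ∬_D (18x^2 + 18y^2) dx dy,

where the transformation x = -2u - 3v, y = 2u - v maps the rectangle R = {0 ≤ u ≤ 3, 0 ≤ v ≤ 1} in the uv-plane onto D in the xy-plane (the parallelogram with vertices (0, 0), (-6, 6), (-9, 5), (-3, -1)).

Compute the Jacobian determinant of (x, y) with respect to (u, v):

    ∂(x,y)/∂(u,v) = | -2  -3 | = (-2)(-1) - (-3)(2) = 8.
                   | 2  -1 |

Its absolute value is |J| = 8 (the area scaling factor).

Substituting x = -2u - 3v, y = 2u - v into the integrand,

    18x^2 + 18y^2 → 144u^2 + 144u v + 180v^2,

so the integral becomes

    ∬_R (144u^2 + 144u v + 180v^2) · |J| du dv = ∫_0^3 ∫_0^1 (1152u^2 + 1152u v + 1440v^2) dv du.

Inner (v): 1152u^2 + 576u + 480.
Outer (u): 14400.

Therefore ∬_D (18x^2 + 18y^2) dx dy = 14400.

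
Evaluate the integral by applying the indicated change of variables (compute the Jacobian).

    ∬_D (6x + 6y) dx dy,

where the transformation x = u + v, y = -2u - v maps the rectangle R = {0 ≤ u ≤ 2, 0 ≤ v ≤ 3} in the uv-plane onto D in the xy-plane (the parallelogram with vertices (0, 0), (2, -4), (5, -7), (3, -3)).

Compute the Jacobian determinant of (x, y) with respect to (u, v):

    ∂(x,y)/∂(u,v) = | 1  1 | = (1)(-1) - (1)(-2) = 1.
                   | -2  -1 |

Its absolute value is |J| = 1 (the area scaling factor).

Substituting x = u + v, y = -2u - v into the integrand,

    6x + 6y → -6u,

so the integral becomes

    ∬_R (-6u) · |J| du dv = ∫_0^2 ∫_0^3 (-6u) dv du.

Inner (v): -18u.
Outer (u): -36.

Therefore ∬_D (6x + 6y) dx dy = -36.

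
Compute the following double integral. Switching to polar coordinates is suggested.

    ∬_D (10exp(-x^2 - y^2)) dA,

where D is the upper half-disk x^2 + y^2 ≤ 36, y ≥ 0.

The region D is 0 ≤ r ≤ 6, 0 ≤ θ ≤ π in polar coordinates, where x = r cos(θ), y = r sin(θ), and dA = r dr dθ.

Under the substitution, the integrand becomes 10exp(-r^2), so

    ∬_D (10exp(-x^2 - y^2)) dA = ∫_{0}^{π} ∫_{0}^{6} (10exp(-r^2)) · r dr dθ.

Inner integral (in r): ∫_{0}^{6} (10exp(-r^2)) · r dr = 5 - 5exp(-36).

Outer integral (in θ): ∫_{0}^{π} (5 - 5exp(-36)) dθ = -5π exp(-36) + 5π.

Therefore ∬_D (10exp(-x^2 - y^2)) dA = -5π exp(-36) + 5π.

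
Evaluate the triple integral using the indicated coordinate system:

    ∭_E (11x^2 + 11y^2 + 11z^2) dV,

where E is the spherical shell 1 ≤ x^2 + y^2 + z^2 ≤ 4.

In spherical coordinates, x = ρ sin(φ) cos(θ), y = ρ sin(φ) sin(θ), z = ρ cos(φ), and dV = ρ^2 sin(φ) dρ dφ dθ.

The integrand becomes 11ρ^2, so

    ∭_E (11x^2 + 11y^2 + 11z^2) dV = ∫_{0}^{2π} ∫_{0}^{π} ∫_{1}^{2} (11ρ^2) · ρ^2 sin(φ) dρ dφ dθ.

Inner (ρ): 341sin(φ)/5.
Middle (φ): 682/5.
Outer (θ): 1364π/5.

Therefore the triple integral equals 1364π/5.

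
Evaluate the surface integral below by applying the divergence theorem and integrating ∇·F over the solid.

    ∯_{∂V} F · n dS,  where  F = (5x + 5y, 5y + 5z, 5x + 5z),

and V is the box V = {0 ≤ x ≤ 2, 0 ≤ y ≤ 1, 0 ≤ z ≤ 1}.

By the divergence theorem,

    ∯_{∂V} F · n dS = ∭_V (∇ · F) dV.

Compute the divergence:
    ∇ · F = ∂F_x/∂x + ∂F_y/∂y + ∂F_z/∂z = 5 + 5 + 5 = 15.

V is a rectangular box, so dV = dx dy dz with 0 ≤ x ≤ 2, 0 ≤ y ≤ 1, 0 ≤ z ≤ 1.

Integrate (15) over V as an iterated integral:

    ∭_V (∇·F) dV = ∫_0^{2} ∫_0^{1} ∫_0^{1} (15) dz dy dx.

Inner (z from 0 to 1): 15.
Middle (y from 0 to 1): 15.
Outer (x from 0 to 2): 30.

Therefore ∯_{∂V} F · n dS = 30.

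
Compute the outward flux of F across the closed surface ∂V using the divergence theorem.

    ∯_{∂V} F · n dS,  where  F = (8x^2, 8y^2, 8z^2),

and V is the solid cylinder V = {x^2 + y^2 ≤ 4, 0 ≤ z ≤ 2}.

By the divergence theorem,

    ∯_{∂V} F · n dS = ∭_V (∇ · F) dV.

Compute the divergence:
    ∇ · F = ∂F_x/∂x + ∂F_y/∂y + ∂F_z/∂z = 16x + 16y + 16z.

In cylindrical coordinates, x = r cos(θ), y = r sin(θ), z = z, dV = r dr dθ dz, with 0 ≤ r ≤ 2, 0 ≤ θ ≤ 2π, 0 ≤ z ≤ 2.

The integrand, after substitution and multiplying by the volume element, becomes (16sqrt(2)r sin(θ + π/4) + 16z) · r, so

    ∭_V (∇·F) dV = ∫_0^{2π} ∫_0^{2} ∫_0^{2} (16sqrt(2)r sin(θ + π/4) + 16z) · r dz dr dθ.

Inner (z from 0 to 2): 32r (sqrt(2)r sin(θ + π/4) + 1).
Middle (r from 0 to 2): 256sqrt(2)sin(θ + π/4)/3 + 64.
Outer (θ from 0 to 2π): 128π.

Therefore ∯_{∂V} F · n dS = 128π.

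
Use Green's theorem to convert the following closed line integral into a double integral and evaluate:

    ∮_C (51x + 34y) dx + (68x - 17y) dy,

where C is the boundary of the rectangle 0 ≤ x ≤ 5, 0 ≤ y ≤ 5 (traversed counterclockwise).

Green's theorem converts the closed line integral into a double integral over the enclosed region D:

    ∮_C P dx + Q dy = ∬_D (∂Q/∂x - ∂P/∂y) dA.

Here P = 51x + 34y, Q = 68x - 17y, so

    ∂Q/∂x = 68,    ∂P/∂y = 34,
    ∂Q/∂x - ∂P/∂y = 34.

D is the region 0 ≤ x ≤ 5, 0 ≤ y ≤ 5. Evaluating the double integral:

    ∬_D (34) dA = ∫_0^{5} ∫_0^{5} (34) dy dx.

Inner (y from 0 to 5): 170.
Outer (x from 0 to 5): 850.

Therefore ∮_C P dx + Q dy = 850.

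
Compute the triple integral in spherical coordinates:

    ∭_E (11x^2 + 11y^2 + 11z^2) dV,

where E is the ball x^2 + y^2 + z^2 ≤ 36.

In spherical coordinates, x = ρ sin(φ) cos(θ), y = ρ sin(φ) sin(θ), z = ρ cos(φ), and dV = ρ^2 sin(φ) dρ dφ dθ.

The integrand becomes 11ρ^2, so

    ∭_E (11x^2 + 11y^2 + 11z^2) dV = ∫_{0}^{2π} ∫_{0}^{π} ∫_{0}^{6} (11ρ^2) · ρ^2 sin(φ) dρ dφ dθ.

Inner (ρ): 85536sin(φ)/5.
Middle (φ): 171072/5.
Outer (θ): 342144π/5.

Therefore the triple integral equals 342144π/5.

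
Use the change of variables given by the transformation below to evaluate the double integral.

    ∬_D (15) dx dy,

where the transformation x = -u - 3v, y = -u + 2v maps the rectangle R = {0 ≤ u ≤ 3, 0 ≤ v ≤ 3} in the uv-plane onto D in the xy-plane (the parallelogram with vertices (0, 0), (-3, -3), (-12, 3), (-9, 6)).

Compute the Jacobian determinant of (x, y) with respect to (u, v):

    ∂(x,y)/∂(u,v) = | -1  -3 | = (-1)(2) - (-3)(-1) = -5.
                   | -1  2 |

Its absolute value is |J| = 5 (the area scaling factor).

Substituting x = -u - 3v, y = -u + 2v into the integrand,

    15 → 15,

so the integral becomes

    ∬_R (15) · |J| du dv = ∫_0^3 ∫_0^3 (75) dv du.

Inner (v): 225.
Outer (u): 675.

Therefore ∬_D (15) dx dy = 675.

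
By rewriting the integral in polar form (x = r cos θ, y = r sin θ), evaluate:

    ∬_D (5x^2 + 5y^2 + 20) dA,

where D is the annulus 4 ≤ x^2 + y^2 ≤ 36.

The region D is 2 ≤ r ≤ 6, 0 ≤ θ ≤ 2π in polar coordinates, where x = r cos(θ), y = r sin(θ), and dA = r dr dθ.

Under the substitution, the integrand becomes 5r^2 + 20, so

    ∬_D (5x^2 + 5y^2 + 20) dA = ∫_{0}^{2π} ∫_{2}^{6} (5r^2 + 20) · r dr dθ.

Inner integral (in r): ∫_{2}^{6} (5r^2 + 20) · r dr = 1920.

Outer integral (in θ): ∫_{0}^{2π} (1920) dθ = 3840π.

Therefore ∬_D (5x^2 + 5y^2 + 20) dA = 3840π.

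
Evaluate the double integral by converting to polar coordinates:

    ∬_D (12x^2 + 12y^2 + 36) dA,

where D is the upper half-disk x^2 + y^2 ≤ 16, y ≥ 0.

The region D is 0 ≤ r ≤ 4, 0 ≤ θ ≤ π in polar coordinates, where x = r cos(θ), y = r sin(θ), and dA = r dr dθ.

Under the substitution, the integrand becomes 12r^2 + 36, so

    ∬_D (12x^2 + 12y^2 + 36) dA = ∫_{0}^{π} ∫_{0}^{4} (12r^2 + 36) · r dr dθ.

Inner integral (in r): ∫_{0}^{4} (12r^2 + 36) · r dr = 1056.

Outer integral (in θ): ∫_{0}^{π} (1056) dθ = 1056π.

Therefore ∬_D (12x^2 + 12y^2 + 36) dA = 1056π.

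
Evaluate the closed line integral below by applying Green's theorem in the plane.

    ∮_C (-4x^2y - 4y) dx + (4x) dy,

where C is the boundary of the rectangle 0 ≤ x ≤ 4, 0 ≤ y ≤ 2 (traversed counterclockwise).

Green's theorem converts the closed line integral into a double integral over the enclosed region D:

    ∮_C P dx + Q dy = ∬_D (∂Q/∂x - ∂P/∂y) dA.

Here P = -4x^2y - 4y, Q = 4x, so

    ∂Q/∂x = 4,    ∂P/∂y = -4x^2 - 4,
    ∂Q/∂x - ∂P/∂y = 4x^2 + 8.

D is the region 0 ≤ x ≤ 4, 0 ≤ y ≤ 2. Evaluating the double integral:

    ∬_D (4x^2 + 8) dA = ∫_0^{4} ∫_0^{2} (4x^2 + 8) dy dx.

Inner (y from 0 to 2): 8x^2 + 16.
Outer (x from 0 to 4): 704/3.

Therefore ∮_C P dx + Q dy = 704/3.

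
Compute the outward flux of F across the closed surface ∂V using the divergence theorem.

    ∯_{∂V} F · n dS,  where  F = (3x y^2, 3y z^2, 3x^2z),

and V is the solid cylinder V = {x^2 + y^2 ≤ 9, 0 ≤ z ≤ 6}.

By the divergence theorem,

    ∯_{∂V} F · n dS = ∭_V (∇ · F) dV.

Compute the divergence:
    ∇ · F = ∂F_x/∂x + ∂F_y/∂y + ∂F_z/∂z = 3y^2 + 3z^2 + 3x^2 = 3x^2 + 3y^2 + 3z^2.

In cylindrical coordinates, x = r cos(θ), y = r sin(θ), z = z, dV = r dr dθ dz, with 0 ≤ r ≤ 3, 0 ≤ θ ≤ 2π, 0 ≤ z ≤ 6.

The integrand, after substitution and multiplying by the volume element, becomes (3r^2 + 3z^2) · r, so

    ∭_V (∇·F) dV = ∫_0^{2π} ∫_0^{3} ∫_0^{6} (3r^2 + 3z^2) · r dz dr dθ.

Inner (z from 0 to 6): 18r (r^2 + 12).
Middle (r from 0 to 3): 2673/2.
Outer (θ from 0 to 2π): 2673π.

Therefore ∯_{∂V} F · n dS = 2673π.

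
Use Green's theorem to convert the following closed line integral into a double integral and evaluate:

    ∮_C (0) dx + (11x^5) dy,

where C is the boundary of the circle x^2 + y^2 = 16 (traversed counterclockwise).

Green's theorem converts the closed line integral into a double integral over the enclosed region D:

    ∮_C P dx + Q dy = ∬_D (∂Q/∂x - ∂P/∂y) dA.

Here P = 0, Q = 11x^5, so

    ∂Q/∂x = 55x^4,    ∂P/∂y = 0,
    ∂Q/∂x - ∂P/∂y = 55x^4.

D is the region x^2 + y^2 ≤ 16. Evaluating the double integral:

In polar coordinates (x = r cos θ, y = r sin θ, dA = r dr dθ) the integrand becomes 55r^4cos(θ)^4, so

    ∬_D (55x^4) dA = ∫_0^{2π} ∫_0^{4} (55r^4cos(θ)^4) · r dr dθ.

Inner (r from 0 to 4): 112640cos(θ)^4/3.
Outer (θ from 0 to 2π): 28160π.

Therefore ∮_C P dx + Q dy = 28160π.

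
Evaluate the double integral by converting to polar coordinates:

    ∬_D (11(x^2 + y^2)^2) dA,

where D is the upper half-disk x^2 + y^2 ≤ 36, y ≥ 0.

The region D is 0 ≤ r ≤ 6, 0 ≤ θ ≤ π in polar coordinates, where x = r cos(θ), y = r sin(θ), and dA = r dr dθ.

Under the substitution, the integrand becomes 11r^4, so

    ∬_D (11(x^2 + y^2)^2) dA = ∫_{0}^{π} ∫_{0}^{6} (11r^4) · r dr dθ.

Inner integral (in r): ∫_{0}^{6} (11r^4) · r dr = 85536.

Outer integral (in θ): ∫_{0}^{π} (85536) dθ = 85536π.

Therefore ∬_D (11(x^2 + y^2)^2) dA = 85536π.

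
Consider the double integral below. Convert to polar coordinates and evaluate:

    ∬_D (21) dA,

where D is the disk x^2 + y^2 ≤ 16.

The region D is 0 ≤ r ≤ 4, 0 ≤ θ ≤ 2π in polar coordinates, where x = r cos(θ), y = r sin(θ), and dA = r dr dθ.

Under the substitution, the integrand becomes 21, so

    ∬_D (21) dA = ∫_{0}^{2π} ∫_{0}^{4} (21) · r dr dθ.

Inner integral (in r): ∫_{0}^{4} (21) · r dr = 168.

Outer integral (in θ): ∫_{0}^{2π} (168) dθ = 336π.

Therefore ∬_D (21) dA = 336π.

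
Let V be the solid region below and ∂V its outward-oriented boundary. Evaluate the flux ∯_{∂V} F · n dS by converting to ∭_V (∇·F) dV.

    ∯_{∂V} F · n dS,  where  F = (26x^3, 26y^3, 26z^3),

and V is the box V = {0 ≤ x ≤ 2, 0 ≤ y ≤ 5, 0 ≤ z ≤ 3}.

By the divergence theorem,

    ∯_{∂V} F · n dS = ∭_V (∇ · F) dV.

Compute the divergence:
    ∇ · F = ∂F_x/∂x + ∂F_y/∂y + ∂F_z/∂z = 78x^2 + 78y^2 + 78z^2.

V is a rectangular box, so dV = dx dy dz with 0 ≤ x ≤ 2, 0 ≤ y ≤ 5, 0 ≤ z ≤ 3.

Integrate (78x^2 + 78y^2 + 78z^2) over V as an iterated integral:

    ∭_V (∇·F) dV = ∫_0^{2} ∫_0^{5} ∫_0^{3} (78x^2 + 78y^2 + 78z^2) dz dy dx.

Inner (z from 0 to 3): 234x^2 + 234y^2 + 702.
Middle (y from 0 to 5): 1170x^2 + 13260.
Outer (x from 0 to 2): 29640.

Therefore ∯_{∂V} F · n dS = 29640.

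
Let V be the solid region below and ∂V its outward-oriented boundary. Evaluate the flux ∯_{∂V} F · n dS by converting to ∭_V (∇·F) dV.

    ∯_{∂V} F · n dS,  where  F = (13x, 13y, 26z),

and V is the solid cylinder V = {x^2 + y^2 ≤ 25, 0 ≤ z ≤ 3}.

By the divergence theorem,

    ∯_{∂V} F · n dS = ∭_V (∇ · F) dV.

Compute the divergence:
    ∇ · F = ∂F_x/∂x + ∂F_y/∂y + ∂F_z/∂z = 13 + 13 + 26 = 52.

In cylindrical coordinates, x = r cos(θ), y = r sin(θ), z = z, dV = r dr dθ dz, with 0 ≤ r ≤ 5, 0 ≤ θ ≤ 2π, 0 ≤ z ≤ 3.

The integrand, after substitution and multiplying by the volume element, becomes (52) · r, so

    ∭_V (∇·F) dV = ∫_0^{2π} ∫_0^{5} ∫_0^{3} (52) · r dz dr dθ.

Inner (z from 0 to 3): 156r.
Middle (r from 0 to 5): 1950.
Outer (θ from 0 to 2π): 3900π.

Therefore ∯_{∂V} F · n dS = 3900π.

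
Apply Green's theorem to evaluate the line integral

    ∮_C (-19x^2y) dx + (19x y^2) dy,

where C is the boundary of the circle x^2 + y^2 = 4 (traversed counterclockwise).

Green's theorem converts the closed line integral into a double integral over the enclosed region D:

    ∮_C P dx + Q dy = ∬_D (∂Q/∂x - ∂P/∂y) dA.

Here P = -19x^2y, Q = 19x y^2, so

    ∂Q/∂x = 19y^2,    ∂P/∂y = -19x^2,
    ∂Q/∂x - ∂P/∂y = 19x^2 + 19y^2.

D is the region x^2 + y^2 ≤ 4. Evaluating the double integral:

In polar coordinates (x = r cos θ, y = r sin θ, dA = r dr dθ) the integrand becomes 19r^2, so

    ∬_D (19x^2 + 19y^2) dA = ∫_0^{2π} ∫_0^{2} (19r^2) · r dr dθ.

Inner (r from 0 to 2): 76.
Outer (θ from 0 to 2π): 152π.

Therefore ∮_C P dx + Q dy = 152π.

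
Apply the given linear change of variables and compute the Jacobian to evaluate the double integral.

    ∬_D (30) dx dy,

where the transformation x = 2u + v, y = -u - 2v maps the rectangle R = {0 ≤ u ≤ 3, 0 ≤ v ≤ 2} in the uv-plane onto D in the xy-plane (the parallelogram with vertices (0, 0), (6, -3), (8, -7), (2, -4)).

Compute the Jacobian determinant of (x, y) with respect to (u, v):

    ∂(x,y)/∂(u,v) = | 2  1 | = (2)(-2) - (1)(-1) = -3.
                   | -1  -2 |

Its absolute value is |J| = 3 (the area scaling factor).

Substituting x = 2u + v, y = -u - 2v into the integrand,

    30 → 30,

so the integral becomes

    ∬_R (30) · |J| du dv = ∫_0^3 ∫_0^2 (90) dv du.

Inner (v): 180.
Outer (u): 540.

Therefore ∬_D (30) dx dy = 540.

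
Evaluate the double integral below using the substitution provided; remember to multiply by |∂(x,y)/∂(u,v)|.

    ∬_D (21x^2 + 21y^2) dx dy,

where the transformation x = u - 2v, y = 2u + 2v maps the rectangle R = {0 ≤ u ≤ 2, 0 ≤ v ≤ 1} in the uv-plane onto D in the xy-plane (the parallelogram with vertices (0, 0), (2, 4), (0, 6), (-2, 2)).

Compute the Jacobian determinant of (x, y) with respect to (u, v):

    ∂(x,y)/∂(u,v) = | 1  -2 | = (1)(2) - (-2)(2) = 6.
                   | 2  2 |

Its absolute value is |J| = 6 (the area scaling factor).

Substituting x = u - 2v, y = 2u + 2v into the integrand,

    21x^2 + 21y^2 → 105u^2 + 84u v + 168v^2,

so the integral becomes

    ∬_R (105u^2 + 84u v + 168v^2) · |J| du dv = ∫_0^2 ∫_0^1 (630u^2 + 504u v + 1008v^2) dv du.

Inner (v): 630u^2 + 252u + 336.
Outer (u): 2856.

Therefore ∬_D (21x^2 + 21y^2) dx dy = 2856.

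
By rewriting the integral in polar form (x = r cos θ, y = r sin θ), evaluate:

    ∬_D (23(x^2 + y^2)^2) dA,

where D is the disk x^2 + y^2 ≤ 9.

The region D is 0 ≤ r ≤ 3, 0 ≤ θ ≤ 2π in polar coordinates, where x = r cos(θ), y = r sin(θ), and dA = r dr dθ.

Under the substitution, the integrand becomes 23r^4, so

    ∬_D (23(x^2 + y^2)^2) dA = ∫_{0}^{2π} ∫_{0}^{3} (23r^4) · r dr dθ.

Inner integral (in r): ∫_{0}^{3} (23r^4) · r dr = 5589/2.

Outer integral (in θ): ∫_{0}^{2π} (5589/2) dθ = 5589π.

Therefore ∬_D (23(x^2 + y^2)^2) dA = 5589π.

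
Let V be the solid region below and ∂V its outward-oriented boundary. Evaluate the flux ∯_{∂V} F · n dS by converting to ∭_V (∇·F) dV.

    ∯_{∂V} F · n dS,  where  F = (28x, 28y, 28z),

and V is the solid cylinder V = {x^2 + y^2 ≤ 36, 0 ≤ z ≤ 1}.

By the divergence theorem,

    ∯_{∂V} F · n dS = ∭_V (∇ · F) dV.

Compute the divergence:
    ∇ · F = ∂F_x/∂x + ∂F_y/∂y + ∂F_z/∂z = 28 + 28 + 28 = 84.

In cylindrical coordinates, x = r cos(θ), y = r sin(θ), z = z, dV = r dr dθ dz, with 0 ≤ r ≤ 6, 0 ≤ θ ≤ 2π, 0 ≤ z ≤ 1.

The integrand, after substitution and multiplying by the volume element, becomes (84) · r, so

    ∭_V (∇·F) dV = ∫_0^{2π} ∫_0^{6} ∫_0^{1} (84) · r dz dr dθ.

Inner (z from 0 to 1): 84r.
Middle (r from 0 to 6): 1512.
Outer (θ from 0 to 2π): 3024π.

Therefore ∯_{∂V} F · n dS = 3024π.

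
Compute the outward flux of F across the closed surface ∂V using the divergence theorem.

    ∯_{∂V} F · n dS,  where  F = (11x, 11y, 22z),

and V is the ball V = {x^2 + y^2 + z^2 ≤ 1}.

By the divergence theorem,

    ∯_{∂V} F · n dS = ∭_V (∇ · F) dV.

Compute the divergence:
    ∇ · F = ∂F_x/∂x + ∂F_y/∂y + ∂F_z/∂z = 11 + 11 + 22 = 44.

In spherical coordinates, x = ρ sin(φ) cos(θ), y = ρ sin(φ) sin(θ), z = ρ cos(φ), dV = ρ^2 sin(φ) dρ dφ dθ, with 0 ≤ ρ ≤ 1, 0 ≤ φ ≤ π, 0 ≤ θ ≤ 2π.

The integrand, after substitution and multiplying by the volume element, becomes (44) · ρ^2 sin(φ), so

    ∭_V (∇·F) dV = ∫_0^{2π} ∫_0^{π} ∫_0^{1} (44) · ρ^2 sin(φ) dρ dφ dθ.

Inner (ρ from 0 to 1): 44sin(φ)/3.
Middle (φ from 0 to π): 88/3.
Outer (θ from 0 to 2π): 176π/3.

Therefore ∯_{∂V} F · n dS = 176π/3.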